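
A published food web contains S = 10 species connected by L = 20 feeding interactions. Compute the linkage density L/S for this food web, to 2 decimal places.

There are L = 20 links among S = 10 species.
L/S = 20/10 = 2.0000 ≈ 2.00.

L/S = 2.00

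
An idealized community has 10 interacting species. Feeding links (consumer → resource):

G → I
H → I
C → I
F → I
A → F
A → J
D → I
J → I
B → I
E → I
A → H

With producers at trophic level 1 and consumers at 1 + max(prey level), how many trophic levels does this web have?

Producers (level 1): I.
I → F → A gives A level 3.
No species has a prey at level 3, so no species reaches level 4.

3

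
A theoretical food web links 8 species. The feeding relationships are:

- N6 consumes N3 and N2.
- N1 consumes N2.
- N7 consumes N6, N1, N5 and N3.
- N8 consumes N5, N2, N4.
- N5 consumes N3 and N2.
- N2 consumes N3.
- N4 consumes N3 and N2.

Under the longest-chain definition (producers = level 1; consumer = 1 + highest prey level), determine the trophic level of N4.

Trophic level 3

N3 is a producer → level 1.
N2 eats N3 → level 2.
N4 eats N2 (level 2); other prey at levels: N3 1 → level 3.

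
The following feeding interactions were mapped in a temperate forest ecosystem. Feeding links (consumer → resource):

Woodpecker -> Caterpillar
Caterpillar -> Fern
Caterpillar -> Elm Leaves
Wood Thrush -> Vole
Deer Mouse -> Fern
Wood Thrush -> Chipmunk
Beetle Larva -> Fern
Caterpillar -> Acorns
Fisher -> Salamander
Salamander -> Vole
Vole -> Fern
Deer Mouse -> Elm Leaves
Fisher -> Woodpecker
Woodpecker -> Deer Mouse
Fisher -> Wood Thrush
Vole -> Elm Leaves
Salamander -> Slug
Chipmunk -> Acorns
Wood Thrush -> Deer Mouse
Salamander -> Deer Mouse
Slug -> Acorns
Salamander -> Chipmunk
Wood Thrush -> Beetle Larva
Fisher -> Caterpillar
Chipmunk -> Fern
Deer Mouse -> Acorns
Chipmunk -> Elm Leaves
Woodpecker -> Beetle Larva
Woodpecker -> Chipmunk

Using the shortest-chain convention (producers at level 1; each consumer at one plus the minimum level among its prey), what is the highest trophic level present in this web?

3

Producers (level 1): Acorns, Elm Leaves, Fern.
Following each consumer down to its lowest-level prey: Acorns → Deer Mouse → Woodpecker (levels 1 through 3).
All prey of Woodpecker (Deer Mouse 2, Beetle Larva 2, Chipmunk 2, Caterpillar 2) are at level 2 or above, so Woodpecker is at level 1 + 2 = 3.
Every consumer has at least one prey at level 2 or below, so none exceeds level 3.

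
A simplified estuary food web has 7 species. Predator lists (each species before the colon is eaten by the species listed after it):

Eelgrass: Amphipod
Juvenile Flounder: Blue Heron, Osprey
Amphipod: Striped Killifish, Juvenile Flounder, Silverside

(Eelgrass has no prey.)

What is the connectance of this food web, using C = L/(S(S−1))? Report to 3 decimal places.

The web has S = 7 species and L = 6 feeding links.
C = L / (S(S−1)) = 6 / 42 = 0.1429 ≈ 0.143.

C = 0.143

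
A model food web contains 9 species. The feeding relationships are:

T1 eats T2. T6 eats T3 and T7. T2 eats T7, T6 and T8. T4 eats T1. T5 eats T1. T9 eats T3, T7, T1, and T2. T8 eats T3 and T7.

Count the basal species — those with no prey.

Basal species (no prey listed): T7, T3.
Count: 2.

2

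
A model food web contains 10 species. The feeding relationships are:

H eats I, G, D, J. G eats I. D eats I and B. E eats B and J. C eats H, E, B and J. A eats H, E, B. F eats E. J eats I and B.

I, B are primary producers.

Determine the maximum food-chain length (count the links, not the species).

One longest chain: I → J → E → F.
It has 4 species and 3 links.

3 links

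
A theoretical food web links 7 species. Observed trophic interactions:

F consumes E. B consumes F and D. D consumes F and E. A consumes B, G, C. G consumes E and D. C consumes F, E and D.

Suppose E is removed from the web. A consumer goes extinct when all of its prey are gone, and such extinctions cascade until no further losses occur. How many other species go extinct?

6

Remove E.
Round 1: F (all prey gone) → extinct.
Round 2: D (all prey gone) → extinct.
Round 3: B (all prey gone), C (all prey gone), G (all prey gone) → extinct.
Round 4: A (all prey gone) → extinct.
No further losses. Total secondary extinctions: 6.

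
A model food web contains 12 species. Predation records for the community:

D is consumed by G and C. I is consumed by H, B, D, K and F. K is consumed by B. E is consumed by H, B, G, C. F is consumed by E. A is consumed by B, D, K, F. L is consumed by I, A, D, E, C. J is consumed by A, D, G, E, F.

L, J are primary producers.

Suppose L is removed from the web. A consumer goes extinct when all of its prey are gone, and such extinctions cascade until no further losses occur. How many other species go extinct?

Remove L.
Round 1: I (all prey gone) → extinct.
No further losses. Total secondary extinctions: 1.

1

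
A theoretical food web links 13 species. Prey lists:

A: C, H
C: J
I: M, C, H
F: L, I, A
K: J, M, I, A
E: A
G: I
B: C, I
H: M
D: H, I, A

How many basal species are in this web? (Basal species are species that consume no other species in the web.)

3

Basal species (no prey listed): L, J, M.
Count: 3.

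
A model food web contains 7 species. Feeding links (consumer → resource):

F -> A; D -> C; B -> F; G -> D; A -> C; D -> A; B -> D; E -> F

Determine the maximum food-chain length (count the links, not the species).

One longest chain: C → A → F → B.
It has 4 species and 3 links.

3 links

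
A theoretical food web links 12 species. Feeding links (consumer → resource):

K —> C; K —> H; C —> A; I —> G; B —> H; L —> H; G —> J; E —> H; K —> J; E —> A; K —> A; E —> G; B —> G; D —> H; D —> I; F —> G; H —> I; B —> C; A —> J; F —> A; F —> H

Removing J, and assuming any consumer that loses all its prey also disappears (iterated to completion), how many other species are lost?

Remove J.
Round 1: G (all prey gone), A (all prey gone) → extinct.
Round 2: I (all prey gone), C (all prey gone) → extinct.
Round 3: H (all prey gone) → extinct.
Round 4: L (all prey gone), F (all prey gone), D (all prey gone), K (all prey gone), B (all prey gone), E (all prey gone) → extinct.
No further losses. Total secondary extinctions: 11.

11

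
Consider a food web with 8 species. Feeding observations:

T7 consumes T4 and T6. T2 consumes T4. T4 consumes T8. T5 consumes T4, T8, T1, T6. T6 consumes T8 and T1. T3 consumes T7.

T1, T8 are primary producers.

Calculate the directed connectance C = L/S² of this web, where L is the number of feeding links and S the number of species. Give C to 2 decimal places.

C = 0.17

The web has S = 8 species and L = 11 feeding links.
C = L / S² = 11 / 64 = 0.1719 ≈ 0.17.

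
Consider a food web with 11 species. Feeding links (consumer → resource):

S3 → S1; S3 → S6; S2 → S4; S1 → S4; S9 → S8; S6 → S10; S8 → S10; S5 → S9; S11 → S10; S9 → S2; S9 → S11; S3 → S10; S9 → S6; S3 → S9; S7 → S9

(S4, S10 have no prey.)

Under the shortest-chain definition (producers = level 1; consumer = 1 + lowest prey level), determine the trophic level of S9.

Trophic level 3

S10 is a producer → level 1.
S11 eats S10 → level 2.
S9 eats S11 → level 3.
No prey of S9 is below level 2, so 3 is the minimum.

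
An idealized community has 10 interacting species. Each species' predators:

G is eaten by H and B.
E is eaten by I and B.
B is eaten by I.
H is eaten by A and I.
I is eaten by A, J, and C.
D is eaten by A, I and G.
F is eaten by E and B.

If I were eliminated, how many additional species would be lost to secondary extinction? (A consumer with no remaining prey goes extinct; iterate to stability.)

Remove I.
Round 1: C (all prey gone), J (all prey gone) → extinct.
No further losses. Total secondary extinctions: 2.

2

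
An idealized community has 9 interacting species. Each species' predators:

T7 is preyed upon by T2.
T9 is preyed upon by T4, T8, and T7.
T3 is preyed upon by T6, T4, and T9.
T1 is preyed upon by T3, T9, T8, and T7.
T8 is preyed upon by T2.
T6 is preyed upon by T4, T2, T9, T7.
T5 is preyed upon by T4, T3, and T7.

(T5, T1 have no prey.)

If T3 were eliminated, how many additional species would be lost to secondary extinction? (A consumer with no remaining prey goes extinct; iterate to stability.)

Remove T3.
Round 1: T6 (all prey gone) → extinct.
No further losses. Total secondary extinctions: 1.

1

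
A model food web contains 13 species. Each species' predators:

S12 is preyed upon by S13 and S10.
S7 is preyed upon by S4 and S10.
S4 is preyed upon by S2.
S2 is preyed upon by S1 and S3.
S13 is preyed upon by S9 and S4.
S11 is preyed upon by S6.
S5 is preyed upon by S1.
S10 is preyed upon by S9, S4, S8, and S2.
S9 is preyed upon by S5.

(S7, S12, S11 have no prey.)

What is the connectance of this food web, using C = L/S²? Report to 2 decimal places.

The web has S = 13 species and L = 16 feeding links.
C = L / S² = 16 / 169 = 0.0947 ≈ 0.09.

C = 0.09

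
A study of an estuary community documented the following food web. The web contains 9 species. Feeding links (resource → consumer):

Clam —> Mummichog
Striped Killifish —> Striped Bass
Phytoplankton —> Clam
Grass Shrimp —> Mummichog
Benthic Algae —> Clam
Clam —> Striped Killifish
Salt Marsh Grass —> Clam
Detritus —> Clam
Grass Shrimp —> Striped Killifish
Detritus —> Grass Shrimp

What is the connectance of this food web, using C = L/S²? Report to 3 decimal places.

The web has S = 9 species and L = 10 feeding links.
C = L / S² = 10 / 81 = 0.1235 ≈ 0.123.

C = 0.123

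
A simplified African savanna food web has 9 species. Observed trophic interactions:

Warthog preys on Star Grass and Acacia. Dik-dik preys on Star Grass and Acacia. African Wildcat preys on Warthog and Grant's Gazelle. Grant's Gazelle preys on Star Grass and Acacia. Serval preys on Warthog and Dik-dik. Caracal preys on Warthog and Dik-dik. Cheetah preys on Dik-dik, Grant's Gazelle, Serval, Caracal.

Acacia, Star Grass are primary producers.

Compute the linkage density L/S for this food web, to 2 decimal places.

L/S = 1.78

There are L = 16 links among S = 9 species.
L/S = 16/9 = 1.7778 ≈ 1.78.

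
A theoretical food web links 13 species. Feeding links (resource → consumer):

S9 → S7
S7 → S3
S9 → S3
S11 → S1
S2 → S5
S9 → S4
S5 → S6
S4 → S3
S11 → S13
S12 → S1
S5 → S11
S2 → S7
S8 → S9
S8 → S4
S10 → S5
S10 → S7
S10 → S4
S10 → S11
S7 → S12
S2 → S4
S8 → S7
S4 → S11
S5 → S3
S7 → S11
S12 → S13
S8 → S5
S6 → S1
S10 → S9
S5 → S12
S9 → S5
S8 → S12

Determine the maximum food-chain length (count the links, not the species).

4 links

One longest chain: S8 → S9 → S5 → S12 → S13.
It has 5 species and 4 links.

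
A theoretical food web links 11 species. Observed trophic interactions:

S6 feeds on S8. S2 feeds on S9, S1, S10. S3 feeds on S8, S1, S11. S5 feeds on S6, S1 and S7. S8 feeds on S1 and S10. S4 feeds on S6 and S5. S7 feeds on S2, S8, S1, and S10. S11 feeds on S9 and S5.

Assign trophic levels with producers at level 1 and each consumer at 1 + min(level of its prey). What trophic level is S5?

Trophic level 2

S1 is a producer → level 1.
S5 eats S1 → level 2.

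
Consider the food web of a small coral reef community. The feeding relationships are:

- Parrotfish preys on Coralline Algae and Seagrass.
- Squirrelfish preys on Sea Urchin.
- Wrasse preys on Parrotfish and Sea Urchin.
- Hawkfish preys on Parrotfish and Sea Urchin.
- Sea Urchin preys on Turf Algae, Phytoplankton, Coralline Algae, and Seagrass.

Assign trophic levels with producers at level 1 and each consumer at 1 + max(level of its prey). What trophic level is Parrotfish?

Trophic level 2

Coralline Algae is a producer → level 1.
Parrotfish eats Coralline Algae (level 1); other prey at levels: Seagrass 1 → level 2.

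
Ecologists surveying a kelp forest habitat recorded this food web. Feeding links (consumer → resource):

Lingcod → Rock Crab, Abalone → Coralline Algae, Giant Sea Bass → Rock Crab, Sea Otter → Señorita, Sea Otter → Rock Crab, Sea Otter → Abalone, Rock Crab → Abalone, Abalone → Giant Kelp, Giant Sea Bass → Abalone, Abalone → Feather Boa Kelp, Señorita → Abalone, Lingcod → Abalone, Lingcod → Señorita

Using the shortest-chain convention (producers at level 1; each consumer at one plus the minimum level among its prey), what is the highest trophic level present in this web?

3

Producers (level 1): Coralline Algae, Feather Boa Kelp, Giant Kelp.
Following each consumer down to its lowest-level prey: Coralline Algae → Abalone → Lingcod (levels 1 through 3).
All prey of Lingcod (Abalone 2, Señorita 3, Rock Crab 3) are at level 2 or above, so Lingcod is at level 1 + 2 = 3.
Every consumer has at least one prey at level 2 or below, so none exceeds level 3.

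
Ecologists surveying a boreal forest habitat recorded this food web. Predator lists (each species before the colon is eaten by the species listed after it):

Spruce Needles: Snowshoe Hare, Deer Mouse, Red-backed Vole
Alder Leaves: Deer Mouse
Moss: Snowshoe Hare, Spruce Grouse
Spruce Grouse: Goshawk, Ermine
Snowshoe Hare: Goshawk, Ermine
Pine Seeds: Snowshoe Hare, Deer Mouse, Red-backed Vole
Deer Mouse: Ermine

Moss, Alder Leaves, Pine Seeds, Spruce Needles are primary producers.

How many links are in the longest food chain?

One longest chain: Moss → Snowshoe Hare → Goshawk.
It has 3 species and 2 links.

2 links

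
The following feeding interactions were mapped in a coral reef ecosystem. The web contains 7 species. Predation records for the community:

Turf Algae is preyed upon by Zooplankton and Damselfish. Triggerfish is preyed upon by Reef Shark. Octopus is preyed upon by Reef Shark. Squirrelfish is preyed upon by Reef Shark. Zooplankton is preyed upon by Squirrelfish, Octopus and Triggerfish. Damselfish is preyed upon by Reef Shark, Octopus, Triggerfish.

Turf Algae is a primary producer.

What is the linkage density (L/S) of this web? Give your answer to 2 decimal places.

There are L = 11 links among S = 7 species.
L/S = 11/7 = 1.5714 ≈ 1.57.

L/S = 1.57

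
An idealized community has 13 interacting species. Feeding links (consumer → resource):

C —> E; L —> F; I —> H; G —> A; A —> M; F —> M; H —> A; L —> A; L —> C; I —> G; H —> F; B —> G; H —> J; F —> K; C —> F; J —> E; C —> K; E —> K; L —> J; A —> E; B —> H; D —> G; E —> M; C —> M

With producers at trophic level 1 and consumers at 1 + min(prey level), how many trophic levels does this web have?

4

Producers (level 1): M, K.
Following each consumer down to its lowest-level prey: M → A → G → B (levels 1 through 4).
All prey of B (G 3, H 3) are at level 3 or above, so B is at level 1 + 3 = 4.
Every consumer has at least one prey at level 3 or below, so none exceeds level 4.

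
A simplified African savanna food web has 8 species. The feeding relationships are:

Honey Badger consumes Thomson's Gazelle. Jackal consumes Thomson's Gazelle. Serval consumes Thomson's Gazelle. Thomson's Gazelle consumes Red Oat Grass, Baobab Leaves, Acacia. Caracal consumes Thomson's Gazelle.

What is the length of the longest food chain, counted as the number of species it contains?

3 species

One longest chain: Acacia → Thomson's Gazelle → Jackal.
It has 3 species and 2 links.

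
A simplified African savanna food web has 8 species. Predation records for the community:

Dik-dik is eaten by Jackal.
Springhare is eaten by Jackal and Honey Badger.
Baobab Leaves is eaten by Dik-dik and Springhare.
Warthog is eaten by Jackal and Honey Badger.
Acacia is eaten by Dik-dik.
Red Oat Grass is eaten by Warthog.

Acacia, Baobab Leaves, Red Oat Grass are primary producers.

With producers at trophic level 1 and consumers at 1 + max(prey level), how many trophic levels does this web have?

Producers (level 1): Acacia, Baobab Leaves, Red Oat Grass.
Baobab Leaves → Springhare → Jackal gives Jackal level 3.
No species has a prey at level 3, so no species reaches level 4.

3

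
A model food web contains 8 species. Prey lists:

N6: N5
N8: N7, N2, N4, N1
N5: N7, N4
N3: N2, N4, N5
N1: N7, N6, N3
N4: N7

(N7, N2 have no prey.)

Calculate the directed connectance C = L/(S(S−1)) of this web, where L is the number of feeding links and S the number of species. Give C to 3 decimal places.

The web has S = 8 species and L = 14 feeding links.
C = L / (S(S−1)) = 14 / 56 = 0.2500 ≈ 0.250.

C = 0.250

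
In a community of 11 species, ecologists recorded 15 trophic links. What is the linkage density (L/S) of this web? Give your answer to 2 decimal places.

L/S = 1.36

There are L = 15 links among S = 11 species.
L/S = 15/11 = 1.3636 ≈ 1.36.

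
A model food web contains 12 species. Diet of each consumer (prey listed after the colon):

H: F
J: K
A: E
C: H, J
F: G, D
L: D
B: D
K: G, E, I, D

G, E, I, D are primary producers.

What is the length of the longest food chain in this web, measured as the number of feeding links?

3 links

One longest chain: G → F → H → C.
It has 4 species and 3 links.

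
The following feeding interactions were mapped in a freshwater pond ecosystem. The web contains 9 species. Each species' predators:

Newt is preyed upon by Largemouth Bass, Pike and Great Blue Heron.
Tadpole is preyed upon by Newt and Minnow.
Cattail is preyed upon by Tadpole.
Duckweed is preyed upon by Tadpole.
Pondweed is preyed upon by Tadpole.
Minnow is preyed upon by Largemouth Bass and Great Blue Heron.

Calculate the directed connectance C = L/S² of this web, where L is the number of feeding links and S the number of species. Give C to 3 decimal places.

C = 0.123

The web has S = 9 species and L = 10 feeding links.
C = L / S² = 10 / 81 = 0.1235 ≈ 0.123.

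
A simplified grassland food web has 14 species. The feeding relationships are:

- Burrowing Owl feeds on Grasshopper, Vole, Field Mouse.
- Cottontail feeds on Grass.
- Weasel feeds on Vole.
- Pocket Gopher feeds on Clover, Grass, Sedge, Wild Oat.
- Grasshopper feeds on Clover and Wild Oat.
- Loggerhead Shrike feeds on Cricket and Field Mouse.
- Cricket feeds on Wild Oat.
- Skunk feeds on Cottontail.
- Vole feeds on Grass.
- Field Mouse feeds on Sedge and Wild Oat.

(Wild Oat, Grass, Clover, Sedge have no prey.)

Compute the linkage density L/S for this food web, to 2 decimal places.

There are L = 18 links among S = 14 species.
L/S = 18/14 = 1.2857 ≈ 1.29.

L/S = 1.29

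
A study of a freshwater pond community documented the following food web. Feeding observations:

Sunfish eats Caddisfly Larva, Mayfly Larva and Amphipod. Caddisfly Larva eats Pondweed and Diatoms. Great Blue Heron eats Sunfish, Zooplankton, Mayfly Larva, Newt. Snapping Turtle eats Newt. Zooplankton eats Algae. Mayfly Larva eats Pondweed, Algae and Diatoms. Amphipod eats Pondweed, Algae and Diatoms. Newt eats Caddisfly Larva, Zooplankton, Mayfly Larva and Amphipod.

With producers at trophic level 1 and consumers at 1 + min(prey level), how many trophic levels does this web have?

4

Producers (level 1): Algae, Diatoms, Pondweed.
Following each consumer down to its lowest-level prey: Diatoms → Caddisfly Larva → Newt → Snapping Turtle (levels 1 through 4).
All prey of Snapping Turtle (Newt 3) are at level 3 or above, so Snapping Turtle is at level 1 + 3 = 4.
Every consumer has at least one prey at level 3 or below, so none exceeds level 4.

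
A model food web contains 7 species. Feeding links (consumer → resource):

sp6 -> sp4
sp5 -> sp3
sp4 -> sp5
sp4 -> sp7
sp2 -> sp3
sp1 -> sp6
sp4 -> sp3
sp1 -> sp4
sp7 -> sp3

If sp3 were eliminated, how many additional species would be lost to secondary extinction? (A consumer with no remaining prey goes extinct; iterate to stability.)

6

Remove sp3.
Round 1: sp2 (all prey gone), sp7 (all prey gone), sp5 (all prey gone) → extinct.
Round 2: sp4 (all prey gone) → extinct.
Round 3: sp6 (all prey gone) → extinct.
Round 4: sp1 (all prey gone) → extinct.
No further losses. Total secondary extinctions: 6.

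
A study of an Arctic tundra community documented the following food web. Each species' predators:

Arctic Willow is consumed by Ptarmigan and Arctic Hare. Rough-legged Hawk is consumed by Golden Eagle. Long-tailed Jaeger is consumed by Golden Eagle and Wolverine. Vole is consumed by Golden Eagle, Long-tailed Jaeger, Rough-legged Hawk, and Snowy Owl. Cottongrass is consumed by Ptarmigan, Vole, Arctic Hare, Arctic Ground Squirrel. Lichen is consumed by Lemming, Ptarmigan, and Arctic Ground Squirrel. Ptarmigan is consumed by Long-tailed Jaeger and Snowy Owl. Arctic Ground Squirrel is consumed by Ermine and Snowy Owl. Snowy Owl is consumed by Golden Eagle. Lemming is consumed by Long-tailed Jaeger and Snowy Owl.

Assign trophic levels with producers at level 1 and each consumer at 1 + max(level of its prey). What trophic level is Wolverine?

Arctic Willow is a producer → level 1.
Ptarmigan eats Arctic Willow (level 1); other prey at levels: Lichen 1, Cottongrass 1 → level 2.
Long-tailed Jaeger eats Ptarmigan (level 2); other prey at levels: Lemming 2, Vole 2 → level 3.
Wolverine eats Long-tailed Jaeger → level 4.

Trophic level 4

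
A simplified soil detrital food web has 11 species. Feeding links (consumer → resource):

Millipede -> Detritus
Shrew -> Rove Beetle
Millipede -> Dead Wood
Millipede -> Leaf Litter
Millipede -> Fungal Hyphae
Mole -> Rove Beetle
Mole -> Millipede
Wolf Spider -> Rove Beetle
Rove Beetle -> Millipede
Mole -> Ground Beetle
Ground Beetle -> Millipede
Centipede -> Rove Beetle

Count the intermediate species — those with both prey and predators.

Intermediate species (has both prey and predators): Millipede, Rove Beetle, Ground Beetle.
Count: 3.

3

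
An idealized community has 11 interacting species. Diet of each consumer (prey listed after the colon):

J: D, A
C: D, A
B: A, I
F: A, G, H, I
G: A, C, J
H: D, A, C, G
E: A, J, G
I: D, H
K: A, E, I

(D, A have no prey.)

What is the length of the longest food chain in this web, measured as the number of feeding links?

One longest chain: D → C → G → H → I → B.
It has 6 species and 5 links.

5 links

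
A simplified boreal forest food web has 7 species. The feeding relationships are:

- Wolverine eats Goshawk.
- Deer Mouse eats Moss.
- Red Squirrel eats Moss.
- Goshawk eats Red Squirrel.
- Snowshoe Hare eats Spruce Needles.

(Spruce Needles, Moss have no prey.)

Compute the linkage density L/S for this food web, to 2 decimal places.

There are L = 5 links among S = 7 species.
L/S = 5/7 = 0.7143 ≈ 0.71.

L/S = 0.71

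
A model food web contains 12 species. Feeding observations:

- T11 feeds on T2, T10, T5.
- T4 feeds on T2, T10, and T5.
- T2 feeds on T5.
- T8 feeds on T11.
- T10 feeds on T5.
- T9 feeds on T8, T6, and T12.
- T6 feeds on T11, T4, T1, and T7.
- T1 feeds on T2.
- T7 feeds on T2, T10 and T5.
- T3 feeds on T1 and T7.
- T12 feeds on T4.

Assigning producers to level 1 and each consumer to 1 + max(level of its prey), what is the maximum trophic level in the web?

Producers (level 1): T5.
T5 → T10 → T4 → T12 → T9 gives T9 level 5.
No species has a prey at level 5, so no species reaches level 6.

5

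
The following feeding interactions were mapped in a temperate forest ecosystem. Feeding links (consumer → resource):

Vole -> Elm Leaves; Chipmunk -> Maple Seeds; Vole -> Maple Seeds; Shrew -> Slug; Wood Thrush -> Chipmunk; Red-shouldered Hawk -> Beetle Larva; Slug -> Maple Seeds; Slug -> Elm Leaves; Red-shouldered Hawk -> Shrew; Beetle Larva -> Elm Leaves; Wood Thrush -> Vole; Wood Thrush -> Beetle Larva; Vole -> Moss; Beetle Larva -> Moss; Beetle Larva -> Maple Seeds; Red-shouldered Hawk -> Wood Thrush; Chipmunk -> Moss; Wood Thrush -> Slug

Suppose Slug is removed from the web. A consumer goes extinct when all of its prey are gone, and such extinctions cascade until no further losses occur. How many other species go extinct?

1

Remove Slug.
Round 1: Shrew (all prey gone) → extinct.
No further losses. Total secondary extinctions: 1.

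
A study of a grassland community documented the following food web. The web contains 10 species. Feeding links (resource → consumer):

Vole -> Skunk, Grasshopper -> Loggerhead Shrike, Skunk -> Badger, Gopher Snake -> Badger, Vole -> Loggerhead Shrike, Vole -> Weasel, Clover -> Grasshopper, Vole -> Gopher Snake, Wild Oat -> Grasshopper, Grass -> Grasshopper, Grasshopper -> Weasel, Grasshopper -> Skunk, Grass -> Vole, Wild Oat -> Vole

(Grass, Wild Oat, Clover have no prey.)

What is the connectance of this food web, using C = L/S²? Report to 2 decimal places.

The web has S = 10 species and L = 14 feeding links.
C = L / S² = 14 / 100 = 0.1400 ≈ 0.14.

C = 0.14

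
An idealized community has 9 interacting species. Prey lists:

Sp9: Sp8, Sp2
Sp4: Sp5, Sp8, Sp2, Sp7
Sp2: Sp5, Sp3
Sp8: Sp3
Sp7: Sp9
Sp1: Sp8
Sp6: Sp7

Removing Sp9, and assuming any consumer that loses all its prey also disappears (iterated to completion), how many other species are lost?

Remove Sp9.
Round 1: Sp7 (all prey gone) → extinct.
Round 2: Sp6 (all prey gone) → extinct.
No further losses. Total secondary extinctions: 2.

2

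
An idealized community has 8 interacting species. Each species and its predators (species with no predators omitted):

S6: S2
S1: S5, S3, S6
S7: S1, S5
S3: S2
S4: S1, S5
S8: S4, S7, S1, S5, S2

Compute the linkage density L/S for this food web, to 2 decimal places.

There are L = 14 links among S = 8 species.
L/S = 14/8 = 1.7500 ≈ 1.75.

L/S = 1.75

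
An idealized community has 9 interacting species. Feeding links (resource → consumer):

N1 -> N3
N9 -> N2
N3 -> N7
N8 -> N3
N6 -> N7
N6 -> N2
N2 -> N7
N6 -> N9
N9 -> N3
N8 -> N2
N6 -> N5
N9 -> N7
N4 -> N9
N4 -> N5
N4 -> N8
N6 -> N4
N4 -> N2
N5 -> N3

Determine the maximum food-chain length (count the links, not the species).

4 links

One longest chain: N6 → N4 → N8 → N2 → N7.
It has 5 species and 4 links.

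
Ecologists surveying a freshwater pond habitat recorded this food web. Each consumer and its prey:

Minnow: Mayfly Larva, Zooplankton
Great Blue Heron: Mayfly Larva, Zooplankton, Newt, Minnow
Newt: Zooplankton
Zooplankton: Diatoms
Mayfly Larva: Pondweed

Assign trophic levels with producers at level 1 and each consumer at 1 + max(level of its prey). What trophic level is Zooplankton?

Trophic level 2

Diatoms is a producer → level 1.
Zooplankton eats Diatoms → level 2.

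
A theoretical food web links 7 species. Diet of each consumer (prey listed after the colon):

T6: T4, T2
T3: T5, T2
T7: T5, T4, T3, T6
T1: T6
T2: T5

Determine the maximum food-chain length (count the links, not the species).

3 links

One longest chain: T5 → T2 → T3 → T7.
It has 4 species and 3 links.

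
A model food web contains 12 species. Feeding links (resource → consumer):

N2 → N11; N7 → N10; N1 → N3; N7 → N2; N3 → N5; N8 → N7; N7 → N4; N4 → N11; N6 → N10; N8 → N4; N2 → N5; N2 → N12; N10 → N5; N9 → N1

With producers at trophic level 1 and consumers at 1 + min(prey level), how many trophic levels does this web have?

Producers (level 1): N8, N9, N6.
Following each consumer down to its lowest-level prey: N8 → N7 → N2 → N12 (levels 1 through 4).
All prey of N12 (N2 3) are at level 3 or above, so N12 is at level 1 + 3 = 4.
Every consumer has at least one prey at level 3 or below, so none exceeds level 4.

4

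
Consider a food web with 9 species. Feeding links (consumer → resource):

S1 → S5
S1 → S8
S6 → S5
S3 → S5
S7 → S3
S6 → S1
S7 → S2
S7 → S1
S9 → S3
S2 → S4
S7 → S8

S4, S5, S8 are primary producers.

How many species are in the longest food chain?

3 species

One longest chain: S5 → S3 → S9.
It has 3 species and 2 links.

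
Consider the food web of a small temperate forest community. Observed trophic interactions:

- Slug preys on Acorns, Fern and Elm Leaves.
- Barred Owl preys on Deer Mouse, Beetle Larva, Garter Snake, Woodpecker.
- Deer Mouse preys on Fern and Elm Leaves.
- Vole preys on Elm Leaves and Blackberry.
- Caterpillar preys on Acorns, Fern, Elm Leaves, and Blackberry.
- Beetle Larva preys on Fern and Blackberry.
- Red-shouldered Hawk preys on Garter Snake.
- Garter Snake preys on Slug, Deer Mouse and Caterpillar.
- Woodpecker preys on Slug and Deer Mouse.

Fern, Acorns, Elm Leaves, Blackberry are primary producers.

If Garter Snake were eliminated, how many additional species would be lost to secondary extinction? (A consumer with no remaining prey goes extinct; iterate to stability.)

Remove Garter Snake.
Round 1: Red-shouldered Hawk (all prey gone) → extinct.
No further losses. Total secondary extinctions: 1.

1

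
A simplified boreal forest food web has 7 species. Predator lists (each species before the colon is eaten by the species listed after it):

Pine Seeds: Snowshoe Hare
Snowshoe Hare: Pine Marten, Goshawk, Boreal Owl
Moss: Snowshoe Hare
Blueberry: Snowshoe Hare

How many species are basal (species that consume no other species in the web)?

Basal species (no prey listed): Blueberry, Moss, Pine Seeds.
Count: 3.

3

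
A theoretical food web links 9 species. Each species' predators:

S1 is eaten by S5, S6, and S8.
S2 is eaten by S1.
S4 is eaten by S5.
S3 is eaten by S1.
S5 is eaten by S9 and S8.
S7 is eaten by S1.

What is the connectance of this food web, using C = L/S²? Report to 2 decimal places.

The web has S = 9 species and L = 9 feeding links.
C = L / S² = 9 / 81 = 0.1111 ≈ 0.11.

C = 0.11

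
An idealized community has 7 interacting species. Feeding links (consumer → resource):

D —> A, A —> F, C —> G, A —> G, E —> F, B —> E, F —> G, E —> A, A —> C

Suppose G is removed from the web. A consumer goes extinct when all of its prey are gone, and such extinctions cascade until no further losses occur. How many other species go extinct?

6

Remove G.
Round 1: F (all prey gone), C (all prey gone) → extinct.
Round 2: A (all prey gone) → extinct.
Round 3: D (all prey gone), E (all prey gone) → extinct.
Round 4: B (all prey gone) → extinct.
No further losses. Total secondary extinctions: 6.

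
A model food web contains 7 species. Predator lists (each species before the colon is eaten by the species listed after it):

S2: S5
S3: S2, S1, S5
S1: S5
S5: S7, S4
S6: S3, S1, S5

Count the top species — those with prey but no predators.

Top species (has prey, but nothing eats it): S7, S4.
Count: 2.

2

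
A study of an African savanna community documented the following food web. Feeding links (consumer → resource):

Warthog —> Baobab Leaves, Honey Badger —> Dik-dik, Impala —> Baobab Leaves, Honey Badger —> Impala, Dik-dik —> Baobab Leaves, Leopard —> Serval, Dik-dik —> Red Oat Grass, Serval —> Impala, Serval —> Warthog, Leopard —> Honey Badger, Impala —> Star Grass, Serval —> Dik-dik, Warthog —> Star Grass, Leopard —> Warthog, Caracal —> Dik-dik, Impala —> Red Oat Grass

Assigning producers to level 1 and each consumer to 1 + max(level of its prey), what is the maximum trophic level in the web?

Producers (level 1): Baobab Leaves, Red Oat Grass, Star Grass.
Baobab Leaves → Dik-dik → Honey Badger → Leopard gives Leopard level 4.
No species has a prey at level 4, so no species reaches level 5.

4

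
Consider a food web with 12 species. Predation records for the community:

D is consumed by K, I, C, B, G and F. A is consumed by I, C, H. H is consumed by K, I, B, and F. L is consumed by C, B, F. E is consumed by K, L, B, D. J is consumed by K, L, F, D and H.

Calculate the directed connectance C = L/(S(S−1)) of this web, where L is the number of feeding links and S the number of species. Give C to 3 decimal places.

The web has S = 12 species and L = 25 feeding links.
C = L / (S(S−1)) = 25 / 132 = 0.1894 ≈ 0.189.

C = 0.189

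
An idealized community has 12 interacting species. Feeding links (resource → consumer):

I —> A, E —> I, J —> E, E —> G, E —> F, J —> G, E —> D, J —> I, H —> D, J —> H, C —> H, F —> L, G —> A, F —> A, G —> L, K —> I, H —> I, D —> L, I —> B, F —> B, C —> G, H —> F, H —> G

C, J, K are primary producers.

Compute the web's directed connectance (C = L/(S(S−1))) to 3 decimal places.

The web has S = 12 species and L = 23 feeding links.
C = L / (S(S−1)) = 23 / 132 = 0.1742 ≈ 0.174.

C = 0.174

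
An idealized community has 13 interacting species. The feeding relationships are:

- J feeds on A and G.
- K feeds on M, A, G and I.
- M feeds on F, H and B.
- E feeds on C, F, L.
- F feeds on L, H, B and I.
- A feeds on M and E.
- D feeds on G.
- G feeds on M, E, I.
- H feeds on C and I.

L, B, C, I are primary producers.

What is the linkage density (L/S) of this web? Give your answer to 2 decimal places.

L/S = 1.85

There are L = 24 links among S = 13 species.
L/S = 24/13 = 1.8462 ≈ 1.85.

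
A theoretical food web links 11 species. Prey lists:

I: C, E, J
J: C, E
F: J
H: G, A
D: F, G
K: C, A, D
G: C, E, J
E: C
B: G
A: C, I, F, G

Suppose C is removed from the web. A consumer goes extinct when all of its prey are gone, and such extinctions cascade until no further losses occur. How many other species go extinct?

10

Remove C.
Round 1: E (all prey gone) → extinct.
Round 2: J (all prey gone) → extinct.
Round 3: I (all prey gone), F (all prey gone), G (all prey gone) → extinct.
Round 4: B (all prey gone), A (all prey gone), D (all prey gone) → extinct.
Round 5: K (all prey gone), H (all prey gone) → extinct.
No further losses. Total secondary extinctions: 10.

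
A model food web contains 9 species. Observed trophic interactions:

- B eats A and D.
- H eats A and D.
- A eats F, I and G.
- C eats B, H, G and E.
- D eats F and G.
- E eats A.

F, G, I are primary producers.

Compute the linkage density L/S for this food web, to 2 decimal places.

L/S = 1.56

There are L = 14 links among S = 9 species.
L/S = 14/9 = 1.5556 ≈ 1.56.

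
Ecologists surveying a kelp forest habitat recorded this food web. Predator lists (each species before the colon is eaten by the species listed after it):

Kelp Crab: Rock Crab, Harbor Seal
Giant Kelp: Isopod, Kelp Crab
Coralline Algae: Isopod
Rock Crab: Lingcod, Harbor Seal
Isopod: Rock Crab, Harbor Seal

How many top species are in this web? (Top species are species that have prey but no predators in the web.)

2

Top species (has prey, but nothing eats it): Lingcod, Harbor Seal.
Count: 2.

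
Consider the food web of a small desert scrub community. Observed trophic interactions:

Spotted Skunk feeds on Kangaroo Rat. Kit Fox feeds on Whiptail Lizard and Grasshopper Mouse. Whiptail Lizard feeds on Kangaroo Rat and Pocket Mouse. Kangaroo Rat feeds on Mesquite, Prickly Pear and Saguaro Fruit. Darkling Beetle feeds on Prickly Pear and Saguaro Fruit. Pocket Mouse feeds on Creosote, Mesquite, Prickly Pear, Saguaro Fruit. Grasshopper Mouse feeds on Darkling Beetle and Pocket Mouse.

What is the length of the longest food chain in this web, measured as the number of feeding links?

One longest chain: Creosote → Pocket Mouse → Whiptail Lizard → Kit Fox.
It has 4 species and 3 links.

3 links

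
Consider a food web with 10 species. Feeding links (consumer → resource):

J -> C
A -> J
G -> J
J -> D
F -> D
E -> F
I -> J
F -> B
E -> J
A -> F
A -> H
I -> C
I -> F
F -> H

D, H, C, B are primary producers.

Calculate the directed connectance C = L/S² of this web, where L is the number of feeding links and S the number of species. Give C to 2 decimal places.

C = 0.14

The web has S = 10 species and L = 14 feeding links.
C = L / S² = 14 / 100 = 0.1400 ≈ 0.14.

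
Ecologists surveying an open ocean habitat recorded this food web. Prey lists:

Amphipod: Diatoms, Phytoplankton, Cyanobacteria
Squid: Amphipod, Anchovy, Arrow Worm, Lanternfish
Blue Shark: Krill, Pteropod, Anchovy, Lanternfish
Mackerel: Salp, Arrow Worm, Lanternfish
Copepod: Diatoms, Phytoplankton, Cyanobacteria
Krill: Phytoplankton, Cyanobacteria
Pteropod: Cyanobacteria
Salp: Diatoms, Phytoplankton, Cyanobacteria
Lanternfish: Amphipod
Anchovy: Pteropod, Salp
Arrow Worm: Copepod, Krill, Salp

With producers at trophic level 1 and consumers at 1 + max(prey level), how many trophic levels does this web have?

4

Producers (level 1): Diatoms, Phytoplankton, Cyanobacteria.
Diatoms → Copepod → Arrow Worm → Mackerel gives Mackerel level 4.
No species has a prey at level 4, so no species reaches level 5.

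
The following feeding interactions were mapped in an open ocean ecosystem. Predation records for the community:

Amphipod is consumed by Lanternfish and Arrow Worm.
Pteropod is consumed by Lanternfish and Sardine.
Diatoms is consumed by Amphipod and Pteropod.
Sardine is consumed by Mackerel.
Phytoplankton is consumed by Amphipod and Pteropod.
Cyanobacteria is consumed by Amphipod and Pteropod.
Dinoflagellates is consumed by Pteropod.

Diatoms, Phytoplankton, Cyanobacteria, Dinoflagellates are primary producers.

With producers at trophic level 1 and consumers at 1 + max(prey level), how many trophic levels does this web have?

Producers (level 1): Diatoms, Phytoplankton, Cyanobacteria, Dinoflagellates.
Diatoms → Pteropod → Sardine → Mackerel gives Mackerel level 4.
No species has a prey at level 4, so no species reaches level 5.

4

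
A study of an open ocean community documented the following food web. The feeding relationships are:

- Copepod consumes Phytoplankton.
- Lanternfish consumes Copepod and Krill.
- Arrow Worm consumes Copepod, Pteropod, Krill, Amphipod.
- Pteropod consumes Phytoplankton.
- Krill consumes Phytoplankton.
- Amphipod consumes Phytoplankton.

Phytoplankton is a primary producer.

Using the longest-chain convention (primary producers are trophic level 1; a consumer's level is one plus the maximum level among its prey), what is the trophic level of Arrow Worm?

Trophic level 3

Phytoplankton is a producer → level 1.
Amphipod eats Phytoplankton → level 2.
Arrow Worm eats Amphipod (level 2); other prey at levels: Pteropod 2, Copepod 2, Krill 2 → level 3.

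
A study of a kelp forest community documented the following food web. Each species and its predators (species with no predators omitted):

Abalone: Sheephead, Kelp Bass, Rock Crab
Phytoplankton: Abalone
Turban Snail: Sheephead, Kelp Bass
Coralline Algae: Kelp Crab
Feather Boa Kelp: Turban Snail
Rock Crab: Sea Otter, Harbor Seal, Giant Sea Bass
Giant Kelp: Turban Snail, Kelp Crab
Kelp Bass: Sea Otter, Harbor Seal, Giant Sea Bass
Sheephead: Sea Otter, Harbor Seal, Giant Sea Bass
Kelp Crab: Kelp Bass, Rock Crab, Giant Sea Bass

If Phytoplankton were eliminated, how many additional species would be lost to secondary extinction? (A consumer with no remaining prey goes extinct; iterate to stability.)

1

Remove Phytoplankton.
Round 1: Abalone (all prey gone) → extinct.
No further losses. Total secondary extinctions: 1.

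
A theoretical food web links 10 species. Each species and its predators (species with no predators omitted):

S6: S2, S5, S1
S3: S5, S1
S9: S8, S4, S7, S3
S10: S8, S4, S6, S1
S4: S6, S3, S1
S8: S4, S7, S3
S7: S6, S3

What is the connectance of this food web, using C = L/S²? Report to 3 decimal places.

The web has S = 10 species and L = 21 feeding links.
C = L / S² = 21 / 100 = 0.2100 ≈ 0.210.

C = 0.210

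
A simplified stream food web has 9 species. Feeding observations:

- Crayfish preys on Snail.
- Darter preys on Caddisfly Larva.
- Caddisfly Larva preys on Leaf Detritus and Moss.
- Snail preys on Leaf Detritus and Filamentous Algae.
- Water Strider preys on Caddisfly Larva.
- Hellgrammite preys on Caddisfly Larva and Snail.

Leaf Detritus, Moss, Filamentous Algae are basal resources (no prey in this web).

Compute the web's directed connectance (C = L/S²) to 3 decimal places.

C = 0.111

The web has S = 9 species and L = 9 feeding links.
C = L / S² = 9 / 81 = 0.1111 ≈ 0.111.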